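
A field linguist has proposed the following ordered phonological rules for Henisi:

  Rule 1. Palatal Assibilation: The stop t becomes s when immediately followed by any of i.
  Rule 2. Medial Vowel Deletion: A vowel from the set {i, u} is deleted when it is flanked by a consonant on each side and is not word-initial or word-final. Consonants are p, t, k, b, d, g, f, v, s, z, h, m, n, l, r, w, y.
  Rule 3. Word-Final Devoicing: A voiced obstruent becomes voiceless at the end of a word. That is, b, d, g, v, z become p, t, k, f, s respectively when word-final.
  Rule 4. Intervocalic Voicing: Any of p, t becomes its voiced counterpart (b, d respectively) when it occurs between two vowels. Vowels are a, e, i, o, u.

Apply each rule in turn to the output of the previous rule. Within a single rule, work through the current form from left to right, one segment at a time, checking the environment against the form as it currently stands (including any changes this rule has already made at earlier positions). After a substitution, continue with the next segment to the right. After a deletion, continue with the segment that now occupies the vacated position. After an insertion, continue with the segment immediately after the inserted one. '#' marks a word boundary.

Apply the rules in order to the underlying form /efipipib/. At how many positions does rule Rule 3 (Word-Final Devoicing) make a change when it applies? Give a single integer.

Rule 1 Palatal Assibilation: no change — [efipipib]
Rule 2 Medial Vowel Deletion: [efipipib] → [efppb]
Rule 3 Word-Final Devoicing: [efppb] → [efppp]
Rule 4 Intervocalic Voicing: no change — [efppp]
Rule Rule 3 changed 1 position(s).

1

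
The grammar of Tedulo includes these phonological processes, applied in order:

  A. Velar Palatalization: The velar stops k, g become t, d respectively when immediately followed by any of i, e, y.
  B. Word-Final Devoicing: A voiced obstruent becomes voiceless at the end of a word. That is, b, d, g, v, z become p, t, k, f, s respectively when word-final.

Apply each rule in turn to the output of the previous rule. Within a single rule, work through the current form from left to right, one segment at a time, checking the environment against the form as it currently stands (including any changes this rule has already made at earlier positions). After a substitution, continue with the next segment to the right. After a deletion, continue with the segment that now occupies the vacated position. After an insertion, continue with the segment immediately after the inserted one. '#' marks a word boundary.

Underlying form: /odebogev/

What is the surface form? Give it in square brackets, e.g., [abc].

A Velar Palatalization: [odebogev] → [odebodev]
B Word-Final Devoicing: [odebodev] → [odebodef]

[odebodef]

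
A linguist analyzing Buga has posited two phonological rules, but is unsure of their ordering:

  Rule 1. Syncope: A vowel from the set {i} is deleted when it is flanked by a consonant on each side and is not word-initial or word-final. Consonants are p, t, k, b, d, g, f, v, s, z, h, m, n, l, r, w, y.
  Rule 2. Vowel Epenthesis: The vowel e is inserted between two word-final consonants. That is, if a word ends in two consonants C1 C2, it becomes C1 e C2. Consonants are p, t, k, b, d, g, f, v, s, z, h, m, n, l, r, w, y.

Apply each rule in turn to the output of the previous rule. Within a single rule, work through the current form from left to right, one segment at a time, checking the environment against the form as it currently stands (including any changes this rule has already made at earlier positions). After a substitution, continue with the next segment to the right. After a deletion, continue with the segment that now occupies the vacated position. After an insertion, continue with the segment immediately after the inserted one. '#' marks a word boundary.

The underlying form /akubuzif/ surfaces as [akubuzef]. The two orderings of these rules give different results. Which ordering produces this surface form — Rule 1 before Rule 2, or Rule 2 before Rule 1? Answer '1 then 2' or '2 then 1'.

1 then 2

Order 1 then 2:
  1 Syncope: [akubuzif] → [akubuzf]
  2 Vowel Epenthesis: [akubuzf] → [akubuzef]
  result: [akubuzef]
Order 2 then 1:
  2 Vowel Epenthesis: no change — [akubuzif]
  1 Syncope: [akubuzif] → [akubuzf]
  result: [akubuzf]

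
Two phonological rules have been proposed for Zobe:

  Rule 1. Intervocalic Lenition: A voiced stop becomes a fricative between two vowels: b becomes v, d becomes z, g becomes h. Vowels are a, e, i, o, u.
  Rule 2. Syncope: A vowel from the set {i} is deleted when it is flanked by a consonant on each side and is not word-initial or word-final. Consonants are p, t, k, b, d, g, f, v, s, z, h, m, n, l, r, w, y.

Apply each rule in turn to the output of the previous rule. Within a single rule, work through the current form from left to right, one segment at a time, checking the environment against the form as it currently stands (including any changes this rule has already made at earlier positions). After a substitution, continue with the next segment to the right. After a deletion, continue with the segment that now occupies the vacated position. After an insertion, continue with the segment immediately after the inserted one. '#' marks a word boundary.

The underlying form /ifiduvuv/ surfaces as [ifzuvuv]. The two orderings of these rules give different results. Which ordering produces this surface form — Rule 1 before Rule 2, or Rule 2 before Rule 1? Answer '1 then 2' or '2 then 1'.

1 then 2

Order 1 then 2:
  1 Intervocalic Lenition: [ifiduvuv] → [ifizuvuv]
  2 Syncope: [ifizuvuv] → [ifzuvuv]
  result: [ifzuvuv]
Order 2 then 1:
  2 Syncope: [ifiduvuv] → [ifduvuv]
  1 Intervocalic Lenition: no change — [ifduvuv]
  result: [ifduvuv]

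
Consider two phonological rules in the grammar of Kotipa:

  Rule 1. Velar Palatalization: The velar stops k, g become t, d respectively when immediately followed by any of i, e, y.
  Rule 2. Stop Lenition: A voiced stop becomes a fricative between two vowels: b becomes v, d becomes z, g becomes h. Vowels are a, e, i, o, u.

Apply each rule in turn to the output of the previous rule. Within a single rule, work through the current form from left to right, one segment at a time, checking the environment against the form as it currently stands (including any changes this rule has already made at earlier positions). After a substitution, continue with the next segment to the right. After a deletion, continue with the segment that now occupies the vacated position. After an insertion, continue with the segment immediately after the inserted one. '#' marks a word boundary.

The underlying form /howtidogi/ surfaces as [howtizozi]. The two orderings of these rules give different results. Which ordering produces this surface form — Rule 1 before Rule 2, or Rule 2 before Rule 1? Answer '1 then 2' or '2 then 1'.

1 then 2

Order 1 then 2:
  1 Velar Palatalization: [howtidogi] → [howtidodi]
  2 Stop Lenition: [howtidodi] → [howtizozi]
  result: [howtizozi]
Order 2 then 1:
  2 Stop Lenition: [howtidogi] → [howtizohi]
  1 Velar Palatalization: no change — [howtizohi]
  result: [howtizohi]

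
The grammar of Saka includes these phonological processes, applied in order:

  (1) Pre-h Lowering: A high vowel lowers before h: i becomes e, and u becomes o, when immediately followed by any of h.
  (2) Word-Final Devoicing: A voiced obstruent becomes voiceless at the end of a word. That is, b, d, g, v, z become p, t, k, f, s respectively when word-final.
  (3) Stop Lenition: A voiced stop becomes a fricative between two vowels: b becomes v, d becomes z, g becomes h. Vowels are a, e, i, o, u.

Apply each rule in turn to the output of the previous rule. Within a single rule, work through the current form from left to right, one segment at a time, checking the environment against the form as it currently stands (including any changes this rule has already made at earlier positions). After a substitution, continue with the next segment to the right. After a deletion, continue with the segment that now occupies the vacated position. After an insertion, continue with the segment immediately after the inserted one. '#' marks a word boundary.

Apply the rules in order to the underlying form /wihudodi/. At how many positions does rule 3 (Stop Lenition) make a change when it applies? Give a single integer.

(1) Pre-h Lowering: [wihudodi] → [wehudodi]
(2) Word-Final Devoicing: no change — [wehudodi]
(3) Stop Lenition: [wehudodi] → [wehuzozi]
Rule 3 changed 2 position(s).

2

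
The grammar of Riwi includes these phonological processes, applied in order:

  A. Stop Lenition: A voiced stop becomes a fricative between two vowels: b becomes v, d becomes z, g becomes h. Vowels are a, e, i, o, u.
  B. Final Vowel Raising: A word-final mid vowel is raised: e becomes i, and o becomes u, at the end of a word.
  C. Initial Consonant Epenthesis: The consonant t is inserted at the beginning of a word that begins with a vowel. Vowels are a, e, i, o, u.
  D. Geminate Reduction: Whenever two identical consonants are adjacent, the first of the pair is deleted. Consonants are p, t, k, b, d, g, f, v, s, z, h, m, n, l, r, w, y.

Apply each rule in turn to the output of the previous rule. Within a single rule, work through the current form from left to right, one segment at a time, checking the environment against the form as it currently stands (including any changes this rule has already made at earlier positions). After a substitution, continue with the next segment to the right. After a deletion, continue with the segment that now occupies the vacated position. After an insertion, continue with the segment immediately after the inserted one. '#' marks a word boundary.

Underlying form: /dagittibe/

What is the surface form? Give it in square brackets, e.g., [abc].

A Stop Lenition: [dagittibe] → [dahittive]
B Final Vowel Raising: [dahittive] → [dahittivi]
C Initial Consonant Epenthesis: no change — [dahittivi]
D Geminate Reduction: [dahittivi] → [dahitivi]

[dahitivi]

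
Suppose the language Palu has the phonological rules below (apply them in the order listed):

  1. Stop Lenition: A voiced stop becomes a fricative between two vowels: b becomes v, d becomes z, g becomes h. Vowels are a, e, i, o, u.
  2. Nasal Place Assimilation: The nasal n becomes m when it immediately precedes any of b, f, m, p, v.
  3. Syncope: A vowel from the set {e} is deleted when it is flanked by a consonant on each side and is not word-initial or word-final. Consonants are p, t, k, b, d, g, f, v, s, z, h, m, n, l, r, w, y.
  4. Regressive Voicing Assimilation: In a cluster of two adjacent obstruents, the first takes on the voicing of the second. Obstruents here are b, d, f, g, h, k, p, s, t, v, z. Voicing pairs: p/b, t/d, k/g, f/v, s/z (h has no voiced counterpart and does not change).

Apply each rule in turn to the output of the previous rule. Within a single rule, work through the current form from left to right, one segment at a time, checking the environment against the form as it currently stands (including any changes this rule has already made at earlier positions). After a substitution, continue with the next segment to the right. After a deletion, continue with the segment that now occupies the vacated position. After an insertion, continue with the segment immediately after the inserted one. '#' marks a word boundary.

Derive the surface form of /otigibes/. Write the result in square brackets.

[otihifs]

1 Stop Lenition: [otigibes] → [otihives]
2 Nasal Place Assimilation: no change — [otihives]
3 Syncope: [otihives] → [otihivs]
4 Regressive Voicing Assimilation: [otihivs] → [otihifs]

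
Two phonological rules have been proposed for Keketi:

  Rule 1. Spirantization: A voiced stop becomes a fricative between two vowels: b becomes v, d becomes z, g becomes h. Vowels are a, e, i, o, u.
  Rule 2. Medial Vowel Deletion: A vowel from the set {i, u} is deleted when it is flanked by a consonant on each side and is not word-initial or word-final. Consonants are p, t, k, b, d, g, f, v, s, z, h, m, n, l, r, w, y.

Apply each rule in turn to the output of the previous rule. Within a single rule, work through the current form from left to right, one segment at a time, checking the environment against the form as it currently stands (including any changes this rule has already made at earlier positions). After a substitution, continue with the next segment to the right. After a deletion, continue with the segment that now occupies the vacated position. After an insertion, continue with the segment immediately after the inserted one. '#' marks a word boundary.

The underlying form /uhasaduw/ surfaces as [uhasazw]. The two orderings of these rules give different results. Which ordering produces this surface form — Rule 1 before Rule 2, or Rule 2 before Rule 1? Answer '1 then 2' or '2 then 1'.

1 then 2

Order 1 then 2:
  1 Spirantization: [uhasaduw] → [uhasazuw]
  2 Medial Vowel Deletion: [uhasazuw] → [uhasazw]
  result: [uhasazw]
Order 2 then 1:
  2 Medial Vowel Deletion: [uhasaduw] → [uhasadw]
  1 Spirantization: no change — [uhasadw]
  result: [uhasadw]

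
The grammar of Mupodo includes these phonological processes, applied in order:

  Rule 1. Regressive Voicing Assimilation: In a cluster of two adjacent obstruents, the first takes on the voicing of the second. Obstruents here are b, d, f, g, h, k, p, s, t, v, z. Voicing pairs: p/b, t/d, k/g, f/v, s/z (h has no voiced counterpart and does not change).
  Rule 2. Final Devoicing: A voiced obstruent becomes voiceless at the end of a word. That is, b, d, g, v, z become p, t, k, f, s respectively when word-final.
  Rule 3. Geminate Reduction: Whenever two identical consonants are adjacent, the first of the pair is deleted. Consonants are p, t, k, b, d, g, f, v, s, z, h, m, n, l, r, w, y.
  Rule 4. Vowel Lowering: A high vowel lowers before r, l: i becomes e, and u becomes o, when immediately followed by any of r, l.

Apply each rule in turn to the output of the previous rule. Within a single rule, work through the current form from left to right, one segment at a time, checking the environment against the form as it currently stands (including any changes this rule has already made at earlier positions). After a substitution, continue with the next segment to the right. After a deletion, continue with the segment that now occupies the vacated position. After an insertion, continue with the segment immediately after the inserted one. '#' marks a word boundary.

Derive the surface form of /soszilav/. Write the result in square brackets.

Rule 1 Regressive Voicing Assimilation: [soszilav] → [sozzilav]
Rule 2 Final Devoicing: [sozzilav] → [sozzilaf]
Rule 3 Geminate Reduction: [sozzilaf] → [sozilaf]
Rule 4 Vowel Lowering: [sozilaf] → [sozelaf]

[sozelaf]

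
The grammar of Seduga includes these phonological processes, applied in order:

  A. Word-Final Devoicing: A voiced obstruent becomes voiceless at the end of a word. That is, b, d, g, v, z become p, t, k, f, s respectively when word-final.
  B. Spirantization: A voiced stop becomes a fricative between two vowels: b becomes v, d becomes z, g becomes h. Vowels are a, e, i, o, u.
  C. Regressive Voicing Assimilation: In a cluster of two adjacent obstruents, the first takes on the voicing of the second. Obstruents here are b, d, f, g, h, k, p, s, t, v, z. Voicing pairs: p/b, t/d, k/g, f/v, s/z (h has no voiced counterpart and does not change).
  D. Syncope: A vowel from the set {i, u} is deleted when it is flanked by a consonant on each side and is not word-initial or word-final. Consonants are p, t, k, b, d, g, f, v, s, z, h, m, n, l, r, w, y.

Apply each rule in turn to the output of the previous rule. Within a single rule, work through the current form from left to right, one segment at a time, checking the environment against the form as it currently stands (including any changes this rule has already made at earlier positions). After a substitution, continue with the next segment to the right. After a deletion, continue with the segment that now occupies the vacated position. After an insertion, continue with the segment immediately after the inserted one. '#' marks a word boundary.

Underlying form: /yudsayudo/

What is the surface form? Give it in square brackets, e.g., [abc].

[ytsayzo]

A Word-Final Devoicing: no change — [yudsayudo]
B Spirantization: [yudsayudo] → [yudsayuzo]
C Regressive Voicing Assimilation: [yudsayuzo] → [yutsayuzo]
D Syncope: [yutsayuzo] → [ytsayzo]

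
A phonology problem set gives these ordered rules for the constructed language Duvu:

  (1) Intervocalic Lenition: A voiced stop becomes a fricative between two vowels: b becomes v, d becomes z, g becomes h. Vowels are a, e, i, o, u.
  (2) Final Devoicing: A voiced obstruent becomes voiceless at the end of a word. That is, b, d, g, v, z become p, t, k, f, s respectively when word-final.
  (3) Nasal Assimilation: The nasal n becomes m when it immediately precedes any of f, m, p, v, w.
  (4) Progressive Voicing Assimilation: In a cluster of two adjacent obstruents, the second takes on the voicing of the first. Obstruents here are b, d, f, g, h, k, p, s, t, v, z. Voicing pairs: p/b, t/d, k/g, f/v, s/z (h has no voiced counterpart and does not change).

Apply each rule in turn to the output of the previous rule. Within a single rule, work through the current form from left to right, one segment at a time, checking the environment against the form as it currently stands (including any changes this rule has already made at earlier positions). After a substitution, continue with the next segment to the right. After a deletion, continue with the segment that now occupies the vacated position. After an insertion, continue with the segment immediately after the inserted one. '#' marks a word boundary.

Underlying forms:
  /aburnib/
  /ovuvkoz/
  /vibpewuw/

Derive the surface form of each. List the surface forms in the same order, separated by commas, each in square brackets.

/aburnib/:
  (1) Intervocalic Lenition: [aburnib] → [avurnib]
  (2) Final Devoicing: [avurnib] → [avurnip]
  (3) Nasal Assimilation: no change — [avurnip]
  (4) Progressive Voicing Assimilation: no change — [avurnip]
/ovuvkoz/:
  (1) Intervocalic Lenition: no change — [ovuvkoz]
  (2) Final Devoicing: [ovuvkoz] → [ovuvkos]
  (3) Nasal Assimilation: no change — [ovuvkos]
  (4) Progressive Voicing Assimilation: [ovuvkos] → [ovuvgos]
/vibpewuw/:
  (1) Intervocalic Lenition: no change — [vibpewuw]
  (2) Final Devoicing: no change — [vibpewuw]
  (3) Nasal Assimilation: no change — [vibpewuw]
  (4) Progressive Voicing Assimilation: [vibpewuw] → [vibbewuw]

[avurnip], [ovuvgos], [vibbewuw]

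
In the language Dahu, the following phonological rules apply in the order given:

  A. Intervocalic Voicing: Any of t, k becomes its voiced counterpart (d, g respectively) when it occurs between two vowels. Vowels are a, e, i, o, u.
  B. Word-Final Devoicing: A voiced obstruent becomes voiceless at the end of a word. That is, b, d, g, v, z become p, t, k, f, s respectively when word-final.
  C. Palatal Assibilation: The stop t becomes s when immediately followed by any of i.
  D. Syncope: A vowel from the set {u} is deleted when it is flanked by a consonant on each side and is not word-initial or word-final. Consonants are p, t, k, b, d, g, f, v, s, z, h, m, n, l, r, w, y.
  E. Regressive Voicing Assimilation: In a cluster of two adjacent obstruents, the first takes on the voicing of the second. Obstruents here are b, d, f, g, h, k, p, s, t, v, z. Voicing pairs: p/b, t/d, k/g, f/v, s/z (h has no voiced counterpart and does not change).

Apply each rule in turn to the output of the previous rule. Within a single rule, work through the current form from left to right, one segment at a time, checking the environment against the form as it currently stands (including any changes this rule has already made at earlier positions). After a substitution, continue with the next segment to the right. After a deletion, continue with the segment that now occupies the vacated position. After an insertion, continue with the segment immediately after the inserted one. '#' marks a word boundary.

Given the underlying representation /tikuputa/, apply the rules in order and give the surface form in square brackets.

[sikbda]

A Intervocalic Voicing: [tikuputa] → [tigupuda]
B Word-Final Devoicing: no change — [tigupuda]
C Palatal Assibilation: [tigupuda] → [sigupuda]
D Syncope: [sigupuda] → [sigpda]
E Regressive Voicing Assimilation: [sigpda] → [sikbda]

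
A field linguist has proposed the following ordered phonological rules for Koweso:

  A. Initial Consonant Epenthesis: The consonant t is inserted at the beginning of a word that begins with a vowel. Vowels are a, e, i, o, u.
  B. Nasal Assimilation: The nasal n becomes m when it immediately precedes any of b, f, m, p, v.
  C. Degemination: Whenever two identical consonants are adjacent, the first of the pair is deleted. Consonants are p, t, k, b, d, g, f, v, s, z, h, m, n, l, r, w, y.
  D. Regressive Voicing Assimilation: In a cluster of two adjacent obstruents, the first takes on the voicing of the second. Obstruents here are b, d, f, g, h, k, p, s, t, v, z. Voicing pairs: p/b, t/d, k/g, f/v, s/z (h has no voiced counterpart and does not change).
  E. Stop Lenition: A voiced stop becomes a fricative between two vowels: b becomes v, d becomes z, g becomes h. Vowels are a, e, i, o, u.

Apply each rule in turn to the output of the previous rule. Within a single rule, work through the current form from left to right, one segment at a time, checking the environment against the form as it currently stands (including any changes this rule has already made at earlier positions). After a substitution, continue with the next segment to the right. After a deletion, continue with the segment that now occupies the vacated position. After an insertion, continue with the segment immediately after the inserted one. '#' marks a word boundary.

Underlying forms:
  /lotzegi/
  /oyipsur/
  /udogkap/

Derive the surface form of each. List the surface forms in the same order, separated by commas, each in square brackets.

[lodzehi], [toyipsur], [tuzokkap]

/lotzegi/:
  A Initial Consonant Epenthesis: no change — [lotzegi]
  B Nasal Assimilation: no change — [lotzegi]
  C Degemination: no change — [lotzegi]
  D Regressive Voicing Assimilation: [lotzegi] → [lodzegi]
  E Stop Lenition: [lodzegi] → [lodzehi]
/oyipsur/:
  A Initial Consonant Epenthesis: [oyipsur] → [toyipsur]
  B Nasal Assimilation: no change — [toyipsur]
  C Degemination: no change — [toyipsur]
  D Regressive Voicing Assimilation: no change — [toyipsur]
  E Stop Lenition: no change — [toyipsur]
/udogkap/:
  A Initial Consonant Epenthesis: [udogkap] → [tudogkap]
  B Nasal Assimilation: no change — [tudogkap]
  C Degemination: no change — [tudogkap]
  D Regressive Voicing Assimilation: [tudogkap] → [tudokkap]
  E Stop Lenition: [tudokkap] → [tuzokkap]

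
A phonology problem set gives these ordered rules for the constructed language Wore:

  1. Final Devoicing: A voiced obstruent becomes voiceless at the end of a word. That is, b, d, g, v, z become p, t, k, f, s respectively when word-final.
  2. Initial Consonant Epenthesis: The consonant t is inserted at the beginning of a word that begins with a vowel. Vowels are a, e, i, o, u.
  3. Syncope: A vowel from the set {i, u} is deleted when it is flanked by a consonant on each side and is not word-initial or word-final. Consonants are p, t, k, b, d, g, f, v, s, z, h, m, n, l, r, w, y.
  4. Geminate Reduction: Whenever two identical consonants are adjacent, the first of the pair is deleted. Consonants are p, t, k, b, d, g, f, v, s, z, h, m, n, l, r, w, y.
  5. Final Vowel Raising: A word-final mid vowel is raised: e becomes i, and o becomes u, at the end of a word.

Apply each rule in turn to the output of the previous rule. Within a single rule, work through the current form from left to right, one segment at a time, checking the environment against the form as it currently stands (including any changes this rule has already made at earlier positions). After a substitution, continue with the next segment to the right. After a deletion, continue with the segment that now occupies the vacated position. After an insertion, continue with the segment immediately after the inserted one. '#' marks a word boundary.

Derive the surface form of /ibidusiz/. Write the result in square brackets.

1 Final Devoicing: [ibidusiz] → [ibidusis]
2 Initial Consonant Epenthesis: [ibidusis] → [tibidusis]
3 Syncope: [tibidusis] → [tbdss]
4 Geminate Reduction: [tbdss] → [tbds]
5 Final Vowel Raising: no change — [tbds]

[tbds]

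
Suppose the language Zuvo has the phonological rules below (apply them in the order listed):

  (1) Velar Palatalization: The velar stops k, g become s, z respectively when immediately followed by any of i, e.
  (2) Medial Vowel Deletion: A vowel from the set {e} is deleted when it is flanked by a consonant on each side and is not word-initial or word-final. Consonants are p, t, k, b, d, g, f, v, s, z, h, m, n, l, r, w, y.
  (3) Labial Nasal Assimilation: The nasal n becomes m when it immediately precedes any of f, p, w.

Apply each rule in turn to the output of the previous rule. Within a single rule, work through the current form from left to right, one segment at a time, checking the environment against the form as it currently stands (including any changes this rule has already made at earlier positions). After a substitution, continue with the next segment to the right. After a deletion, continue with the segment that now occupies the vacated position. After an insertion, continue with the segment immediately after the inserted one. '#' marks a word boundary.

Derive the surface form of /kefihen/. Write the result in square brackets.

(1) Velar Palatalization: [kefihen] → [sefihen]
(2) Medial Vowel Deletion: [sefihen] → [sfihn]
(3) Labial Nasal Assimilation: no change — [sfihn]

[sfihn]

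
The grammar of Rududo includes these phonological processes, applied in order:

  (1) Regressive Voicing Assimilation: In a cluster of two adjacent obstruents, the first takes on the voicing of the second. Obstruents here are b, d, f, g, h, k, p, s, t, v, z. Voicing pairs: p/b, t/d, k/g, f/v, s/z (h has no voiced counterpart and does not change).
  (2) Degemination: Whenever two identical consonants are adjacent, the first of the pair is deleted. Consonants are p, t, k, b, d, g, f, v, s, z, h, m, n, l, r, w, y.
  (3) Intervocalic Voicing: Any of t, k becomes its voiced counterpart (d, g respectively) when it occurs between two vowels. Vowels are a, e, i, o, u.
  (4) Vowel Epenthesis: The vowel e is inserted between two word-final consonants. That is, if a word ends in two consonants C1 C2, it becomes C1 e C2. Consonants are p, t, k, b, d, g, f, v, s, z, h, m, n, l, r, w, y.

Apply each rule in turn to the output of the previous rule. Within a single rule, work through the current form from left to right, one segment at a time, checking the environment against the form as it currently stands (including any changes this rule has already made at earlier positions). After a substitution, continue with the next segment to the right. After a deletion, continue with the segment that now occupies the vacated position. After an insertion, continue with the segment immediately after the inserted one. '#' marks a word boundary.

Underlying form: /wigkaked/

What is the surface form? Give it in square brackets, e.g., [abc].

(1) Regressive Voicing Assimilation: [wigkaked] → [wikkaked]
(2) Degemination: [wikkaked] → [wikaked]
(3) Intervocalic Voicing: [wikaked] → [wigaged]
(4) Vowel Epenthesis: no change — [wigaged]

[wigaged]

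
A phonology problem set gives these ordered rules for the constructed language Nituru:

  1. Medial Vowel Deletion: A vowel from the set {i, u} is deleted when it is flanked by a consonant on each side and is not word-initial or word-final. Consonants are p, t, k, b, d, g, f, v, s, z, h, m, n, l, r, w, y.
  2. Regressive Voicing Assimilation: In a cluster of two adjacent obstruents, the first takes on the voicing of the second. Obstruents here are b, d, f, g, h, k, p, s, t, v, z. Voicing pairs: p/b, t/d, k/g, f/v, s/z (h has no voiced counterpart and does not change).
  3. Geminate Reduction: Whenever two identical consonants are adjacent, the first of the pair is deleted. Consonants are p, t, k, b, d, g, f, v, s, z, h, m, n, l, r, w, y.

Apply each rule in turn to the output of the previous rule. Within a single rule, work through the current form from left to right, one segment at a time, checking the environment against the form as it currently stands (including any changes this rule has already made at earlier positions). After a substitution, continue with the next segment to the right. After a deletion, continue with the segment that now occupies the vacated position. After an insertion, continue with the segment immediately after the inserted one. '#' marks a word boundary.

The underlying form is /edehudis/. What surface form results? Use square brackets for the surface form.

[edehts]

1 Medial Vowel Deletion: [edehudis] → [edehds]
2 Regressive Voicing Assimilation: [edehds] → [edehts]
3 Geminate Reduction: no change — [edehts]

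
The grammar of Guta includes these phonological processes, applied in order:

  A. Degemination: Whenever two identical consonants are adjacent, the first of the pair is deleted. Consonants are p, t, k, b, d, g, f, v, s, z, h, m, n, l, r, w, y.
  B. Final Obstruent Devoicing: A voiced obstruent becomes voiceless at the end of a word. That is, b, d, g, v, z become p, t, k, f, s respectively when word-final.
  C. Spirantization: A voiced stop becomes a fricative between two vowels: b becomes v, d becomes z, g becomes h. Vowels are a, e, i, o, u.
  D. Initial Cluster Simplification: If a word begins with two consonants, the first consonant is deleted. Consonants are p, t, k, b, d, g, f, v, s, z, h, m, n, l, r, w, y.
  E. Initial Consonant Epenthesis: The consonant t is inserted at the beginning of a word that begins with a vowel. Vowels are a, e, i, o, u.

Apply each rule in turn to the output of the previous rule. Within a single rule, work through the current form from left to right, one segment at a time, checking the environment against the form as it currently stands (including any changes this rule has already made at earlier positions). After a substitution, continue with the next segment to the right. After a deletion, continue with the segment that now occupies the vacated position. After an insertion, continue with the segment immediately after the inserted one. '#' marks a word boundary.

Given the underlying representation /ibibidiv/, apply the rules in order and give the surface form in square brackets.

[tivivizif]

A Degemination: no change — [ibibidiv]
B Final Obstruent Devoicing: [ibibidiv] → [ibibidif]
C Spirantization: [ibibidif] → [ivivizif]
D Initial Cluster Simplification: no change — [ivivizif]
E Initial Consonant Epenthesis: [ivivizif] → [tivivizif]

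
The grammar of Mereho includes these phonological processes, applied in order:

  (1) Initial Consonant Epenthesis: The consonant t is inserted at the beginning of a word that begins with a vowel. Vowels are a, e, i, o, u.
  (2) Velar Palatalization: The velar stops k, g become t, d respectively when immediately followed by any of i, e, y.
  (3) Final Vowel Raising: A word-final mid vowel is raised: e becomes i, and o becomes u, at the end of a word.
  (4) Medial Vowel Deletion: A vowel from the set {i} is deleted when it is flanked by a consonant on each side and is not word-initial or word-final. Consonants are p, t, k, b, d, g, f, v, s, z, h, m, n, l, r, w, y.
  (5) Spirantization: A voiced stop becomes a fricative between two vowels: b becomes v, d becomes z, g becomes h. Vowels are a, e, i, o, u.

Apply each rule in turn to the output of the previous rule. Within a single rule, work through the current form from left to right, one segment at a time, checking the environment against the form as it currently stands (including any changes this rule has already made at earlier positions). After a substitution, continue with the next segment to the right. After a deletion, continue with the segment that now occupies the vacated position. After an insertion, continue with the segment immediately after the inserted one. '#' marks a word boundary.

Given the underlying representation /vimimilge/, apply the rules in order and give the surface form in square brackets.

[vmmldi]

(1) Initial Consonant Epenthesis: no change — [vimimilge]
(2) Velar Palatalization: [vimimilge] → [vimimilde]
(3) Final Vowel Raising: [vimimilde] → [vimimildi]
(4) Medial Vowel Deletion: [vimimildi] → [vmmldi]
(5) Spirantization: no change — [vmmldi]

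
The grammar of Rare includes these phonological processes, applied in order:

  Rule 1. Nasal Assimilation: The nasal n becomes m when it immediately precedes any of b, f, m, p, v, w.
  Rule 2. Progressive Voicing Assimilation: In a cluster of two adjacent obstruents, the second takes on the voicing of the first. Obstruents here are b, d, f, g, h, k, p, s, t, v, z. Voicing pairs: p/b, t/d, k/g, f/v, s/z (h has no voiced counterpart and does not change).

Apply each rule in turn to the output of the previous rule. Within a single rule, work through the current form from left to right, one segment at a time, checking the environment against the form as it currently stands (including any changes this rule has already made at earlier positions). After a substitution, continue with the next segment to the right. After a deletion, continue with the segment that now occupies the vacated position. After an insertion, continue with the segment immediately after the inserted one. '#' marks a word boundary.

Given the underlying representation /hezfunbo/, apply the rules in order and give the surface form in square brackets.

Rule 1 Nasal Assimilation: [hezfunbo] → [hezfumbo]
Rule 2 Progressive Voicing Assimilation: [hezfumbo] → [hezvumbo]

[hezvumbo]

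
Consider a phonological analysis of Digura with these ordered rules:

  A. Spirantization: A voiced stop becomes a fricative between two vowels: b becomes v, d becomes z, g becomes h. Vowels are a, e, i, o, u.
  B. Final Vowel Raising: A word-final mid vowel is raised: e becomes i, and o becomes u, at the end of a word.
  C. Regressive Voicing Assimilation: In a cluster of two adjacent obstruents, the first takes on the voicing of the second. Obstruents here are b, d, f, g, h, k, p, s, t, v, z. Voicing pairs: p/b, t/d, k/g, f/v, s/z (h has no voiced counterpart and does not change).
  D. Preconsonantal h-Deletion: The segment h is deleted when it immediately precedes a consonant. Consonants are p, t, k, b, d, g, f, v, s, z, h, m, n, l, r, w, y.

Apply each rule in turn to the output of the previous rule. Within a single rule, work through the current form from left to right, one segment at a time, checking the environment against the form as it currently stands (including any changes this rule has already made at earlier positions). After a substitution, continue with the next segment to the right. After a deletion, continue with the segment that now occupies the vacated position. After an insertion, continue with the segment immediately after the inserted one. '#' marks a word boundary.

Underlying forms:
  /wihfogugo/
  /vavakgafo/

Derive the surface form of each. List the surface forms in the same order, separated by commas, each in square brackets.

[wifohuhu], [vavaggafu]

/wihfogugo/:
  A Spirantization: [wihfogugo] → [wihfohuho]
  B Final Vowel Raising: [wihfohuho] → [wihfohuhu]
  C Regressive Voicing Assimilation: no change — [wihfohuhu]
  D Preconsonantal h-Deletion: [wihfohuhu] → [wifohuhu]
/vavakgafo/:
  A Spirantization: no change — [vavakgafo]
  B Final Vowel Raising: [vavakgafo] → [vavakgafu]
  C Regressive Voicing Assimilation: [vavakgafu] → [vavaggafu]
  D Preconsonantal h-Deletion: no change — [vavaggafu]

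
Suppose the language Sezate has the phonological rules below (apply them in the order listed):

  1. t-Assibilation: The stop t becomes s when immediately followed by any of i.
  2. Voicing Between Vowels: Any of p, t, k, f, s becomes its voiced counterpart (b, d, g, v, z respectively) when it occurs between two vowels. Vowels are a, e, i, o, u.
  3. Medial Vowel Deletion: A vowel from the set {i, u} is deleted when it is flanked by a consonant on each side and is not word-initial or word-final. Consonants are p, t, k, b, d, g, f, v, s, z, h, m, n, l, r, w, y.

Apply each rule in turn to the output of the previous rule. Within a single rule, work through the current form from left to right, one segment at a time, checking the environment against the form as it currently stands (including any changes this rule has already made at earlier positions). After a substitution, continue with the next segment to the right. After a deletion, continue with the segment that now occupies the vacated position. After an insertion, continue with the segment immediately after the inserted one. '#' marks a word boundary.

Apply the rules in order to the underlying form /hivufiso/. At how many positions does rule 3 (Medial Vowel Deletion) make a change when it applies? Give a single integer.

1 t-Assibilation: no change — [hivufiso]
2 Voicing Between Vowels: [hivufiso] → [hivuvizo]
3 Medial Vowel Deletion: [hivuvizo] → [hvvzo]
Rule 3 changed 3 position(s).

3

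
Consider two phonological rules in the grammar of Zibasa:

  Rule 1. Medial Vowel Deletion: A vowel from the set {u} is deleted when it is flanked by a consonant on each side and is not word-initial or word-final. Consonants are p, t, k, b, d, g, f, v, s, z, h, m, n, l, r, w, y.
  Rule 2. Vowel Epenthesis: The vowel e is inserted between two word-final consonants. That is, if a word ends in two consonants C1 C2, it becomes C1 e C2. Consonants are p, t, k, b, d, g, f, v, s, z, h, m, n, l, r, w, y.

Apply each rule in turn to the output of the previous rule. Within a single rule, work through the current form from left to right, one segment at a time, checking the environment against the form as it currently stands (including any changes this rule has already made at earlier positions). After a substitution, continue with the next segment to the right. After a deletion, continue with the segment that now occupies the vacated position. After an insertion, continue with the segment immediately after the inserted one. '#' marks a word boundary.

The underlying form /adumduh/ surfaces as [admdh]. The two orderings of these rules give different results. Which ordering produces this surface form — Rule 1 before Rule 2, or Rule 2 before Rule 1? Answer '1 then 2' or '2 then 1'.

2 then 1

Order 1 then 2:
  1 Medial Vowel Deletion: [adumduh] → [admdh]
  2 Vowel Epenthesis: [admdh] → [admdeh]
  result: [admdeh]
Order 2 then 1:
  2 Vowel Epenthesis: no change — [adumduh]
  1 Medial Vowel Deletion: [adumduh] → [admdh]
  result: [admdh]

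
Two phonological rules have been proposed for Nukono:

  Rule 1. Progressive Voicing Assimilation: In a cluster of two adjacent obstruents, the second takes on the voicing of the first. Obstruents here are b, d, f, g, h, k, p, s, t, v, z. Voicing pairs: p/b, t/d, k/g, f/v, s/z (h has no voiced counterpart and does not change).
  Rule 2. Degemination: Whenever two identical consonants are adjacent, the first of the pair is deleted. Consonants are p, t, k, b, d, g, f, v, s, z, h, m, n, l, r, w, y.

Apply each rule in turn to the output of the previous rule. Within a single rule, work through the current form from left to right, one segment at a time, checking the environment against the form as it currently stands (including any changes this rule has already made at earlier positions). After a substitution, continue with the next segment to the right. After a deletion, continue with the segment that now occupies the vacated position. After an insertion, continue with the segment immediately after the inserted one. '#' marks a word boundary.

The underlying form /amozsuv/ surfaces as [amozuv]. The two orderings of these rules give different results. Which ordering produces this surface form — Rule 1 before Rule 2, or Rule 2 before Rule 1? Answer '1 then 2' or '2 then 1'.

1 then 2

Order 1 then 2:
  1 Progressive Voicing Assimilation: [amozsuv] → [amozzuv]
  2 Degemination: [amozzuv] → [amozuv]
  result: [amozuv]
Order 2 then 1:
  2 Degemination: no change — [amozsuv]
  1 Progressive Voicing Assimilation: [amozsuv] → [amozzuv]
  result: [amozzuv]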